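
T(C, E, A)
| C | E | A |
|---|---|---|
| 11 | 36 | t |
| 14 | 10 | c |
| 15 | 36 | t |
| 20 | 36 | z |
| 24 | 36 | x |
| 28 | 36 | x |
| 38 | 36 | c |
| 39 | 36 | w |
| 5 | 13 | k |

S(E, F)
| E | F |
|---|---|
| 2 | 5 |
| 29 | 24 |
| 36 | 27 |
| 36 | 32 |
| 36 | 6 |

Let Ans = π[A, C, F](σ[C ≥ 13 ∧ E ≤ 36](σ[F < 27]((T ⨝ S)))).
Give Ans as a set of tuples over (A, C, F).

{(c, 38, 6), (t, 15, 6), (w, 39, 6), (x, 24, 6), (x, 28, 6), (z, 20, 6)}

T ⋈ S (natural join on E): {(11, 36, t, 27), (11, 36, t, 32), (11, 36, t, 6), (15, 36, t, 27), (15, 36, t, 32), (15, 36, t, 6), (20, 36, z, 27), (20, 36, z, 32), (20, 36, z, 6), (24, 36, x, 27), (24, 36, x, 32), (24, 36, x, 6), (28, 36, x, 27), (28, 36, x, 32), (28, 36, x, 6), (38, 36, c, 27), (38, 36, c, 32), (38, 36, c, 6), (39, 36, w, 27), (39, 36, w, 32), (39, 36, w, 6)}
Filtering on F < 27 leaves {(11, 36, t, 6), (15, 36, t, 6), (20, 36, z, 6), (24, 36, x, 6), (28, 36, x, 6), (38, 36, c, 6), (39, 36, w, 6)}.
Filtering on C ≥ 13 ∧ E ≤ 36 leaves {(15, 36, t, 6), (20, 36, z, 6), (24, 36, x, 6), (28, 36, x, 6), (38, 36, c, 6), (39, 36, w, 6)}.
π_{A, C, F} gives {(c, 38, 6), (t, 15, 6), (w, 39, 6), (x, 24, 6), (x, 28, 6), (z, 20, 6)}.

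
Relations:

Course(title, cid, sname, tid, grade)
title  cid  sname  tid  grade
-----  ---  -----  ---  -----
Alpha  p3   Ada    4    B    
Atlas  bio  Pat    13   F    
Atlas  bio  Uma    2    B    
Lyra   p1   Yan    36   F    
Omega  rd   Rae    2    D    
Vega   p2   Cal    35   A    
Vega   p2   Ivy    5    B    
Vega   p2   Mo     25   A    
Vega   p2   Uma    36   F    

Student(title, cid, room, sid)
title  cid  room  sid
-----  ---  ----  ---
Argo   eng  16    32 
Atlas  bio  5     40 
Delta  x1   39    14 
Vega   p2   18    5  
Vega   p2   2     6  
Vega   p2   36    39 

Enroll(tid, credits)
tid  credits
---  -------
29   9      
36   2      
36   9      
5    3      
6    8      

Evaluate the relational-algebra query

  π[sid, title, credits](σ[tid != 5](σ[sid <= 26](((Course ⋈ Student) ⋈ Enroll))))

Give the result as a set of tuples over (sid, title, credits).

{(5, Vega, 2), (5, Vega, 9), (6, Vega, 2), (6, Vega, 9)}

Joining Course and Student on title, cid yields {(Atlas, bio, Pat, 13, F, 5, 40), (Atlas, bio, Uma, 2, B, 5, 40), (Vega, p2, Cal, 35, A, 18, 5), (Vega, p2, Cal, 35, A, 2, 6), (Vega, p2, Cal, 35, A, 36, 39), (Vega, p2, Ivy, 5, B, 18, 5), (Vega, p2, Ivy, 5, B, 2, 6), (Vega, p2, Ivy, 5, B, 36, 39), (Vega, p2, Mo, 25, A, 18, 5), (Vega, p2, Mo, 25, A, 2, 6), (Vega, p2, Mo, 25, A, 36, 39), (Vega, p2, Uma, 36, F, 18, 5), (Vega, p2, Uma, 36, F, 2, 6), (Vega, p2, Uma, 36, F, 36, 39)}.
Joining (Course ⋈ Student) and Enroll on tid yields {(Vega, p2, Ivy, 5, B, 18, 5, 3), (Vega, p2, Ivy, 5, B, 2, 6, 3), (Vega, p2, Ivy, 5, B, 36, 39, 3), (Vega, p2, Uma, 36, F, 18, 5, 2), (Vega, p2, Uma, 36, F, 18, 5, 9), (Vega, p2, Uma, 36, F, 2, 6, 2), (Vega, p2, Uma, 36, F, 2, 6, 9), (Vega, p2, Uma, 36, F, 36, 39, 2), (Vega, p2, Uma, 36, F, 36, 39, 9)}.
Selection sid <= 26: {(Vega, p2, Ivy, 5, B, 18, 5, 3), (Vega, p2, Ivy, 5, B, 2, 6, 3), (Vega, p2, Uma, 36, F, 18, 5, 2), (Vega, p2, Uma, 36, F, 18, 5, 9), (Vega, p2, Uma, 36, F, 2, 6, 2), (Vega, p2, Uma, 36, F, 2, 6, 9)}
Selection tid != 5: {(Vega, p2, Uma, 36, F, 18, 5, 2), (Vega, p2, Uma, 36, F, 18, 5, 9), (Vega, p2, Uma, 36, F, 2, 6, 2), (Vega, p2, Uma, 36, F, 2, 6, 9)}
π[sid, title, credits]: project onto (sid, title, credits) → {(5, Vega, 2), (5, Vega, 9), (6, Vega, 2), (6, Vega, 9)}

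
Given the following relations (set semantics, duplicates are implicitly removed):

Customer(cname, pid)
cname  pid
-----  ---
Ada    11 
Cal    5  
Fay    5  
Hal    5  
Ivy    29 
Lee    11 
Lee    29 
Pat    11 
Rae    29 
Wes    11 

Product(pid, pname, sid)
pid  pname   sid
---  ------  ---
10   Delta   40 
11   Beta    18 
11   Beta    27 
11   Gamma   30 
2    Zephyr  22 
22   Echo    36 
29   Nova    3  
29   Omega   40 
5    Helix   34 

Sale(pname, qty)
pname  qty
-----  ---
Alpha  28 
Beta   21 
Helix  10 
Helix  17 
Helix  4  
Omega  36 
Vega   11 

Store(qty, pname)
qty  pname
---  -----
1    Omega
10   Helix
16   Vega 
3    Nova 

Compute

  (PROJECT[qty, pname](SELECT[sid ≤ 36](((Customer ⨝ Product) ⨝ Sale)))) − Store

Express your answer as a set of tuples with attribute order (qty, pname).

{(17, Helix), (21, Beta), (4, Helix)}

Customer ⋈ Product (natural join on pid): {(Ada, 11, Beta, 18), (Ada, 11, Beta, 27), (Ada, 11, Gamma, 30), (Cal, 5, Helix, 34), (Fay, 5, Helix, 34), (Hal, 5, Helix, 34), (Ivy, 29, Nova, 3), (Ivy, 29, Omega, 40), (Lee, 11, Beta, 18), (Lee, 11, Beta, 27), (Lee, 11, Gamma, 30), (Lee, 29, Nova, 3), (Lee, 29, Omega, 40), (Pat, 11, Beta, 18), (Pat, 11, Beta, 27), (Pat, 11, Gamma, 30), (Rae, 29, Nova, 3), (Rae, 29, Omega, 40), (Wes, 11, Beta, 18), (Wes, 11, Beta, 27), (Wes, 11, Gamma, 30)}
(Customer ⨝ Product) ⋈ Sale (natural join on pname): {(Ada, 11, Beta, 18, 21), (Ada, 11, Beta, 27, 21), (Cal, 5, Helix, 34, 10), (Cal, 5, Helix, 34, 17), (Cal, 5, Helix, 34, 4), (Fay, 5, Helix, 34, 10), (Fay, 5, Helix, 34, 17), (Fay, 5, Helix, 34, 4), (Hal, 5, Helix, 34, 10), (Hal, 5, Helix, 34, 17), (Hal, 5, Helix, 34, 4), (Ivy, 29, Omega, 40, 36), (Lee, 11, Beta, 18, 21), (Lee, 11, Beta, 27, 21), (Lee, 29, Omega, 40, 36), (Pat, 11, Beta, 18, 21), (Pat, 11, Beta, 27, 21), (Rae, 29, Omega, 40, 36), (Wes, 11, Beta, 18, 21), (Wes, 11, Beta, 27, 21)}
σ[sid ≤ 36]: keep tuples satisfying sid ≤ 36 → {(Ada, 11, Beta, 18, 21), (Ada, 11, Beta, 27, 21), (Cal, 5, Helix, 34, 10), (Cal, 5, Helix, 34, 17), (Cal, 5, Helix, 34, 4), (Fay, 5, Helix, 34, 10), (Fay, 5, Helix, 34, 17), (Fay, 5, Helix, 34, 4), (Hal, 5, Helix, 34, 10), (Hal, 5, Helix, 34, 17), (Hal, 5, Helix, 34, 4), (Lee, 11, Beta, 18, 21), (Lee, 11, Beta, 27, 21), (Pat, 11, Beta, 18, 21), (Pat, 11, Beta, 27, 21), (Wes, 11, Beta, 18, 21), (Wes, 11, Beta, 27, 21)}
Keep only column(s) qty, pname (13 duplicate(s) eliminated): {(10, Helix), (17, Helix), (21, Beta), (4, Helix)}
Taking the difference: {(17, Helix), (21, Beta), (4, Helix)}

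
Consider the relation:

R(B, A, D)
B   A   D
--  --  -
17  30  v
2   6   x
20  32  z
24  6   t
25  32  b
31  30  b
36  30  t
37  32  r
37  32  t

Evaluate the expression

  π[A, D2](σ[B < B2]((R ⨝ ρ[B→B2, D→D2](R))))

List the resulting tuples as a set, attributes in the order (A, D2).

{(30, b), (30, t), (32, b), (32, r), (32, t), (6, t)}

ρ[B→B2, D→D2]: schema becomes (B2, A, D2); tuples unchanged.
Natural join on A: {(17, 30, v, 17, v), (17, 30, v, 31, b), (17, 30, v, 36, t), (2, 6, x, 2, x), (2, 6, x, 24, t), (20, 32, z, 20, z), (20, 32, z, 25, b), (20, 32, z, 37, r), (20, 32, z, 37, t), (24, 6, t, 2, x), (24, 6, t, 24, t), (25, 32, b, 20, z), (25, 32, b, 25, b), (25, 32, b, 37, r), (25, 32, b, 37, t), (31, 30, b, 17, v), (31, 30, b, 31, b), (31, 30, b, 36, t), (36, 30, t, 17, v), (36, 30, t, 31, b), (36, 30, t, 36, t), (37, 32, r, 20, z), (37, 32, r, 25, b), (37, 32, r, 37, r), (37, 32, r, 37, t), (37, 32, t, 20, z), (37, 32, t, 25, b), (37, 32, t, 37, r), (37, 32, t, 37, t)}
Filtering on B < B2 leaves {(17, 30, v, 31, b), (17, 30, v, 36, t), (2, 6, x, 24, t), (20, 32, z, 25, b), (20, 32, z, 37, r), (20, 32, z, 37, t), (25, 32, b, 37, r), (25, 32, b, 37, t), (31, 30, b, 36, t)}.
Keep only column(s) A, D2 (3 duplicate(s) eliminated): {(30, b), (30, t), (32, b), (32, r), (32, t), (6, t)}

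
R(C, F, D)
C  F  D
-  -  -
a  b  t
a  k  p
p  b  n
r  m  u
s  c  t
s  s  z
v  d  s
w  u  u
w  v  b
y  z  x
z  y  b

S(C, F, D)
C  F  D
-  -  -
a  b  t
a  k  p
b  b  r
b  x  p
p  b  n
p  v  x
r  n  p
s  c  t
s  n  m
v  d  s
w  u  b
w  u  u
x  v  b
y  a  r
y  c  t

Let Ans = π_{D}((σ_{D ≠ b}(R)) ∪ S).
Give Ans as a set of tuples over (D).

Selection D ≠ b: {(a, b, t), (a, k, p), (p, b, n), (r, m, u), (s, c, t), (s, s, z), (v, d, s), (w, u, u), (y, z, x)}
Set union of the two operands is {(a, b, t), (a, k, p), (b, b, r), (b, x, p), (p, b, n), (p, v, x), (r, m, u), (r, n, p), (s, c, t), (s, n, m), (s, s, z), (v, d, s), (w, u, b), (w, u, u), (x, v, b), (y, a, r), (y, c, t), (y, z, x)}.
π_{D} gives {b, m, n, p, r, s, t, u, x, z} (8 duplicate(s) eliminated).

{b, m, n, p, r, s, t, u, x, z}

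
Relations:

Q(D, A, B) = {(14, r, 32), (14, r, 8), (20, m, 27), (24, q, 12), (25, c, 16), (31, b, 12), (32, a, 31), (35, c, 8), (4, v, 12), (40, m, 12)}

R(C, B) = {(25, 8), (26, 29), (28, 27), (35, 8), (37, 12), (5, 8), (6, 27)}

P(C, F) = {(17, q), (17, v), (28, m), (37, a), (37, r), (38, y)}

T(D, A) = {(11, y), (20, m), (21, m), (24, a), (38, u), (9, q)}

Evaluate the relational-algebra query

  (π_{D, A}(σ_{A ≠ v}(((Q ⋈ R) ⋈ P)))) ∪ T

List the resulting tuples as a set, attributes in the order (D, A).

Joining Q and R on B yields {(14, r, 8, 25), (14, r, 8, 35), (14, r, 8, 5), (20, m, 27, 28), (20, m, 27, 6), (24, q, 12, 37), (31, b, 12, 37), (35, c, 8, 25), (35, c, 8, 35), (35, c, 8, 5), (4, v, 12, 37), (40, m, 12, 37)}.
Joining (Q ⋈ R) and P on C yields {(20, m, 27, 28, m), (24, q, 12, 37, a), (24, q, 12, 37, r), (31, b, 12, 37, a), (31, b, 12, 37, r), (4, v, 12, 37, a), (4, v, 12, 37, r), (40, m, 12, 37, a), (40, m, 12, 37, r)}.
Filtering on A ≠ v leaves {(20, m, 27, 28, m), (24, q, 12, 37, a), (24, q, 12, 37, r), (31, b, 12, 37, a), (31, b, 12, 37, r), (40, m, 12, 37, a), (40, m, 12, 37, r)}.
Projecting to D, A (3 duplicate(s) eliminated): {(20, m), (24, q), (31, b), (40, m)}
Taking the union: {(11, y), (20, m), (21, m), (24, a), (24, q), (31, b), (38, u), (40, m), (9, q)}

{(11, y), (20, m), (21, m), (24, a), (24, q), (31, b), (38, u), (40, m), (9, q)}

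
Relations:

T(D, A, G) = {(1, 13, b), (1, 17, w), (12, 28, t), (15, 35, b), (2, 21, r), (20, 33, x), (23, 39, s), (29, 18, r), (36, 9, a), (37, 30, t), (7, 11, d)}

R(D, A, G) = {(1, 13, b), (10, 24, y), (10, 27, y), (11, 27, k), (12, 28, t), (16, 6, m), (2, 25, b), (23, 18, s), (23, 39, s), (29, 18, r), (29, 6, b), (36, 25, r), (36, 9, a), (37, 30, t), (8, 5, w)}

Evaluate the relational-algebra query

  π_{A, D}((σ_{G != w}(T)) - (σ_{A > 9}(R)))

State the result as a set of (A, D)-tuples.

{(11, 7), (21, 2), (33, 20), (35, 15), (9, 36)}

Apply σ_{G != w}; surviving tuples: {(1, 13, b), (12, 28, t), (15, 35, b), (2, 21, r), (20, 33, x), (23, 39, s), (29, 18, r), (36, 9, a), (37, 30, t), (7, 11, d)}
Apply σ_{A > 9}; surviving tuples: {(1, 13, b), (10, 24, y), (10, 27, y), (11, 27, k), (12, 28, t), (2, 25, b), (23, 18, s), (23, 39, s), (29, 18, r), (36, 25, r), (37, 30, t)}
Difference: {(1, 13, b), (12, 28, t), (15, 35, b), (2, 21, r), (20, 33, x), (23, 39, s), (29, 18, r), (36, 9, a), (37, 30, t), (7, 11, d)} with {(1, 13, b), (10, 24, y), (10, 27, y), (11, 27, k), (12, 28, t), (2, 25, b), (23, 18, s), (23, 39, s), (29, 18, r), (36, 25, r), (37, 30, t)} → {(15, 35, b), (2, 21, r), (20, 33, x), (36, 9, a), (7, 11, d)}
π_{A, D} gives {(11, 7), (21, 2), (33, 20), (35, 15), (9, 36)}.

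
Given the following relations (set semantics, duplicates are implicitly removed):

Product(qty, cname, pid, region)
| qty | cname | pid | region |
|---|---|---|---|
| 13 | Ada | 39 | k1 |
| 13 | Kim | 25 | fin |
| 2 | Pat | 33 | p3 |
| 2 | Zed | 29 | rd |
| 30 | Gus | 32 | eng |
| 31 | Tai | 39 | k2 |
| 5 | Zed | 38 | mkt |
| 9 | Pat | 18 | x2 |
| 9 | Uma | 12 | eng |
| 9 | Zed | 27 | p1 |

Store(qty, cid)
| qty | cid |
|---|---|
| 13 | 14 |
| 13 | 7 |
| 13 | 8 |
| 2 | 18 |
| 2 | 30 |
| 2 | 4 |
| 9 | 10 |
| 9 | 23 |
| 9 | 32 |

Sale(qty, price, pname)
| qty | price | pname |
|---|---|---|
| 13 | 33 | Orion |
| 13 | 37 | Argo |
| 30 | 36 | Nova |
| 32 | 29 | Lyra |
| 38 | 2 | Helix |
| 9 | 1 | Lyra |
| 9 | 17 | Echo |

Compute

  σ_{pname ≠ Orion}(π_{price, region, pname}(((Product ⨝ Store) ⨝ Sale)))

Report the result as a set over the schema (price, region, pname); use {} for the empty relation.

Product ⋈ Store (natural join on qty): {(13, Ada, 39, k1, 14), (13, Ada, 39, k1, 7), (13, Ada, 39, k1, 8), (13, Kim, 25, fin, 14), (13, Kim, 25, fin, 7), (13, Kim, 25, fin, 8), (2, Pat, 33, p3, 18), (2, Pat, 33, p3, 30), (2, Pat, 33, p3, 4), (2, Zed, 29, rd, 18), (2, Zed, 29, rd, 30), (2, Zed, 29, rd, 4), (9, Pat, 18, x2, 10), (9, Pat, 18, x2, 23), (9, Pat, 18, x2, 32), (9, Uma, 12, eng, 10), (9, Uma, 12, eng, 23), (9, Uma, 12, eng, 32), (9, Zed, 27, p1, 10), (9, Zed, 27, p1, 23), (9, Zed, 27, p1, 32)}
(Product ⨝ Store) ⋈ Sale (natural join on qty): {(13, Ada, 39, k1, 14, 33, Orion), (13, Ada, 39, k1, 14, 37, Argo), (13, Ada, 39, k1, 7, 33, Orion), (13, Ada, 39, k1, 7, 37, Argo), (13, Ada, 39, k1, 8, 33, Orion), (13, Ada, 39, k1, 8, 37, Argo), (13, Kim, 25, fin, 14, 33, Orion), (13, Kim, 25, fin, 14, 37, Argo), (13, Kim, 25, fin, 7, 33, Orion), (13, Kim, 25, fin, 7, 37, Argo), (13, Kim, 25, fin, 8, 33, Orion), (13, Kim, 25, fin, 8, 37, Argo), (9, Pat, 18, x2, 10, 1, Lyra), (9, Pat, 18, x2, 10, 17, Echo), (9, Pat, 18, x2, 23, 1, Lyra), (9, Pat, 18, x2, 23, 17, Echo), (9, Pat, 18, x2, 32, 1, Lyra), (9, Pat, 18, x2, 32, 17, Echo), (9, Uma, 12, eng, 10, 1, Lyra), (9, Uma, 12, eng, 10, 17, Echo), (9, Uma, 12, eng, 23, 1, Lyra), (9, Uma, 12, eng, 23, 17, Echo), (9, Uma, 12, eng, 32, 1, Lyra), (9, Uma, 12, eng, 32, 17, Echo), (9, Zed, 27, p1, 10, 1, Lyra), (9, Zed, 27, p1, 10, 17, Echo), (9, Zed, 27, p1, 23, 1, Lyra), (9, Zed, 27, p1, 23, 17, Echo), (9, Zed, 27, p1, 32, 1, Lyra), (9, Zed, 27, p1, 32, 17, Echo)}
Projecting to price, region, pname (20 duplicate(s) eliminated): {(1, eng, Lyra), (1, p1, Lyra), (1, x2, Lyra), (17, eng, Echo), (17, p1, Echo), (17, x2, Echo), (33, fin, Orion), (33, k1, Orion), (37, fin, Argo), (37, k1, Argo)}
Selection pname ≠ Orion: {(1, eng, Lyra), (1, p1, Lyra), (1, x2, Lyra), (17, eng, Echo), (17, p1, Echo), (17, x2, Echo), (37, fin, Argo), (37, k1, Argo)}

{(1, eng, Lyra), (1, p1, Lyra), (1, x2, Lyra), (17, eng, Echo), (17, p1, Echo), (17, x2, Echo), (37, fin, Argo), (37, k1, Argo)}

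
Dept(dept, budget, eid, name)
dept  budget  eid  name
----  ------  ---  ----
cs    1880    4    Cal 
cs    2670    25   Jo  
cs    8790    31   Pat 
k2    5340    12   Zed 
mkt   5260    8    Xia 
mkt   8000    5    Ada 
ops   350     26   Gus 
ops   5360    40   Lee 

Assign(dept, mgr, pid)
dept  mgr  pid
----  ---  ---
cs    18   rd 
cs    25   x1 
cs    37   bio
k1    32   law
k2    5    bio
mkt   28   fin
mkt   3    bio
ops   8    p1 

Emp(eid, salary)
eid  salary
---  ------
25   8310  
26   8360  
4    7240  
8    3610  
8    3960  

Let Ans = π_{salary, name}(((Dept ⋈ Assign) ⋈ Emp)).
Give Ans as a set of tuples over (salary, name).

{(3610, Xia), (3960, Xia), (7240, Cal), (8310, Jo), (8360, Gus)}

Joining Dept and Assign on dept yields {(cs, 1880, 4, Cal, 18, rd), (cs, 1880, 4, Cal, 25, x1), (cs, 1880, 4, Cal, 37, bio), (cs, 2670, 25, Jo, 18, rd), (cs, 2670, 25, Jo, 25, x1), (cs, 2670, 25, Jo, 37, bio), (cs, 8790, 31, Pat, 18, rd), (cs, 8790, 31, Pat, 25, x1), (cs, 8790, 31, Pat, 37, bio), (k2, 5340, 12, Zed, 5, bio), (mkt, 5260, 8, Xia, 28, fin), (mkt, 5260, 8, Xia, 3, bio), (mkt, 8000, 5, Ada, 28, fin), (mkt, 8000, 5, Ada, 3, bio), (ops, 350, 26, Gus, 8, p1), (ops, 5360, 40, Lee, 8, p1)}.
Joining (Dept ⋈ Assign) and Emp on eid yields {(cs, 1880, 4, Cal, 18, rd, 7240), (cs, 1880, 4, Cal, 25, x1, 7240), (cs, 1880, 4, Cal, 37, bio, 7240), (cs, 2670, 25, Jo, 18, rd, 8310), (cs, 2670, 25, Jo, 25, x1, 8310), (cs, 2670, 25, Jo, 37, bio, 8310), (mkt, 5260, 8, Xia, 28, fin, 3610), (mkt, 5260, 8, Xia, 28, fin, 3960), (mkt, 5260, 8, Xia, 3, bio, 3610), (mkt, 5260, 8, Xia, 3, bio, 3960), (ops, 350, 26, Gus, 8, p1, 8360)}.
Keep only column(s) salary, name (6 duplicate(s) eliminated): {(3610, Xia), (3960, Xia), (7240, Cal), (8310, Jo), (8360, Gus)}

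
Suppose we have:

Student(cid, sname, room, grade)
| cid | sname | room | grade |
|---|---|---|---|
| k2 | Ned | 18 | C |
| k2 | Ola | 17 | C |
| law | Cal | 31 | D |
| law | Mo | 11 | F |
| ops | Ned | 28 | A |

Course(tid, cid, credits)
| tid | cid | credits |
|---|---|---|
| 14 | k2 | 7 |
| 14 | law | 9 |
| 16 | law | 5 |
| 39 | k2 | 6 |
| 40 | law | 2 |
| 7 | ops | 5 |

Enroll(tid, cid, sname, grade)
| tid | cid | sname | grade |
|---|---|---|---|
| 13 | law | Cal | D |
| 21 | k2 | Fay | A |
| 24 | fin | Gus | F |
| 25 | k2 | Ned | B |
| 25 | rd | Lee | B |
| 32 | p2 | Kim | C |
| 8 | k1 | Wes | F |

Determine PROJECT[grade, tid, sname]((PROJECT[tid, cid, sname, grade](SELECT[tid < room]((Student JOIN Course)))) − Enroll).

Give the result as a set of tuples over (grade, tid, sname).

Natural join on cid: {(k2, Ned, 18, C, 14, 7), (k2, Ned, 18, C, 39, 6), (k2, Ola, 17, C, 14, 7), (k2, Ola, 17, C, 39, 6), (law, Cal, 31, D, 14, 9), (law, Cal, 31, D, 16, 5), (law, Cal, 31, D, 40, 2), (law, Mo, 11, F, 14, 9), (law, Mo, 11, F, 16, 5), (law, Mo, 11, F, 40, 2), (ops, Ned, 28, A, 7, 5)}
Filtering on tid < room leaves {(k2, Ned, 18, C, 14, 7), (k2, Ola, 17, C, 14, 7), (law, Cal, 31, D, 14, 9), (law, Cal, 31, D, 16, 5), (ops, Ned, 28, A, 7, 5)}.
Projecting to tid, cid, sname, grade: {(14, k2, Ned, C), (14, k2, Ola, C), (14, law, Cal, D), (16, law, Cal, D), (7, ops, Ned, A)}
Difference: {(14, k2, Ned, C), (14, k2, Ola, C), (14, law, Cal, D), (16, law, Cal, D), (7, ops, Ned, A)} with {(13, law, Cal, D), (21, k2, Fay, A), (24, fin, Gus, F), (25, k2, Ned, B), (25, rd, Lee, B), (32, p2, Kim, C), (8, k1, Wes, F)} → {(14, k2, Ned, C), (14, k2, Ola, C), (14, law, Cal, D), (16, law, Cal, D), (7, ops, Ned, A)}
Projecting to grade, tid, sname: {(A, 7, Ned), (C, 14, Ned), (C, 14, Ola), (D, 14, Cal), (D, 16, Cal)}

{(A, 7, Ned), (C, 14, Ned), (C, 14, Ola), (D, 14, Cal), (D, 16, Cal)}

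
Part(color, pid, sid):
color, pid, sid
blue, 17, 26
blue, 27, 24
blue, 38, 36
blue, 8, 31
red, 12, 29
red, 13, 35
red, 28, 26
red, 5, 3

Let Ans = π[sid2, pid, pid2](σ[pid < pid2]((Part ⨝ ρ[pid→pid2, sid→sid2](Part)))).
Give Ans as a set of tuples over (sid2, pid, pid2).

ρ[pid→pid2, sid→sid2]: schema becomes (color, pid2, sid2); tuples unchanged.
Joining Part and ρ[pid→pid2, sid→sid2](Part) on color yields {(blue, 17, 26, 17, 26), (blue, 17, 26, 27, 24), (blue, 17, 26, 38, 36), (blue, 17, 26, 8, 31), (blue, 27, 24, 17, 26), (blue, 27, 24, 27, 24), (blue, 27, 24, 38, 36), (blue, 27, 24, 8, 31), (blue, 38, 36, 17, 26), (blue, 38, 36, 27, 24), (blue, 38, 36, 38, 36), (blue, 38, 36, 8, 31), (blue, 8, 31, 17, 26), (blue, 8, 31, 27, 24), (blue, 8, 31, 38, 36), (blue, 8, 31, 8, 31), (red, 12, 29, 12, 29), (red, 12, 29, 13, 35), (red, 12, 29, 28, 26), (red, 12, 29, 5, 3), (red, 13, 35, 12, 29), (red, 13, 35, 13, 35), (red, 13, 35, 28, 26), (red, 13, 35, 5, 3), (red, 28, 26, 12, 29), (red, 28, 26, 13, 35), (red, 28, 26, 28, 26), (red, 28, 26, 5, 3), (red, 5, 3, 12, 29), (red, 5, 3, 13, 35), (red, 5, 3, 28, 26), (red, 5, 3, 5, 3)}.
Apply σ_{pid < pid2}; surviving tuples: {(blue, 17, 26, 27, 24), (blue, 17, 26, 38, 36), (blue, 27, 24, 38, 36), (blue, 8, 31, 17, 26), (blue, 8, 31, 27, 24), (blue, 8, 31, 38, 36), (red, 12, 29, 13, 35), (red, 12, 29, 28, 26), (red, 13, 35, 28, 26), (red, 5, 3, 12, 29), (red, 5, 3, 13, 35), (red, 5, 3, 28, 26)}
Keep only column(s) sid2, pid, pid2: {(24, 17, 27), (24, 8, 27), (26, 12, 28), (26, 13, 28), (26, 5, 28), (26, 8, 17), (29, 5, 12), (35, 12, 13), (35, 5, 13), (36, 17, 38), (36, 27, 38), (36, 8, 38)}

{(24, 17, 27), (24, 8, 27), (26, 12, 28), (26, 13, 28), (26, 5, 28), (26, 8, 17), (29, 5, 12), (35, 12, 13), (35, 5, 13), (36, 17, 38), (36, 27, 38), (36, 8, 38)}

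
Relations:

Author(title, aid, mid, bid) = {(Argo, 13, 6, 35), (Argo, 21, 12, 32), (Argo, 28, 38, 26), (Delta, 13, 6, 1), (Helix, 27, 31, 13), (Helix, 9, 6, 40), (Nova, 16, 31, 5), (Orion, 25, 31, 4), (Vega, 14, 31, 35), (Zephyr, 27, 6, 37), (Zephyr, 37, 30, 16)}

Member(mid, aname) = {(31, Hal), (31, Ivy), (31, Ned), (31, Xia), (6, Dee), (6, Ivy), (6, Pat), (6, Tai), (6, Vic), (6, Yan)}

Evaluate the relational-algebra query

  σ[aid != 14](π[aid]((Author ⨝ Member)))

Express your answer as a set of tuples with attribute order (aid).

Author ⋈ Member (natural join on mid): {(Argo, 13, 6, 35, Dee), (Argo, 13, 6, 35, Ivy), (Argo, 13, 6, 35, Pat), (Argo, 13, 6, 35, Tai), (Argo, 13, 6, 35, Vic), (Argo, 13, 6, 35, Yan), (Delta, 13, 6, 1, Dee), (Delta, 13, 6, 1, Ivy), (Delta, 13, 6, 1, Pat), (Delta, 13, 6, 1, Tai), (Delta, 13, 6, 1, Vic), (Delta, 13, 6, 1, Yan), (Helix, 27, 31, 13, Hal), (Helix, 27, 31, 13, Ivy), (Helix, 27, 31, 13, Ned), (Helix, 27, 31, 13, Xia), (Helix, 9, 6, 40, Dee), (Helix, 9, 6, 40, Ivy), (Helix, 9, 6, 40, Pat), (Helix, 9, 6, 40, Tai), (Helix, 9, 6, 40, Vic), (Helix, 9, 6, 40, Yan), (Nova, 16, 31, 5, Hal), (Nova, 16, 31, 5, Ivy), (Nova, 16, 31, 5, Ned), (Nova, 16, 31, 5, Xia), (Orion, 25, 31, 4, Hal), (Orion, 25, 31, 4, Ivy), (Orion, 25, 31, 4, Ned), (Orion, 25, 31, 4, Xia), (Vega, 14, 31, 35, Hal), (Vega, 14, 31, 35, Ivy), (Vega, 14, 31, 35, Ned), (Vega, 14, 31, 35, Xia), (Zephyr, 27, 6, 37, Dee), (Zephyr, 27, 6, 37, Ivy), (Zephyr, 27, 6, 37, Pat), (Zephyr, 27, 6, 37, Tai), (Zephyr, 27, 6, 37, Vic), (Zephyr, 27, 6, 37, Yan)}
π[aid]: project onto (aid) (34 duplicate(s) eliminated) → {13, 14, 16, 25, 27, 9}
Filtering on aid != 14 leaves {13, 16, 25, 27, 9}.

{13, 16, 25, 27, 9}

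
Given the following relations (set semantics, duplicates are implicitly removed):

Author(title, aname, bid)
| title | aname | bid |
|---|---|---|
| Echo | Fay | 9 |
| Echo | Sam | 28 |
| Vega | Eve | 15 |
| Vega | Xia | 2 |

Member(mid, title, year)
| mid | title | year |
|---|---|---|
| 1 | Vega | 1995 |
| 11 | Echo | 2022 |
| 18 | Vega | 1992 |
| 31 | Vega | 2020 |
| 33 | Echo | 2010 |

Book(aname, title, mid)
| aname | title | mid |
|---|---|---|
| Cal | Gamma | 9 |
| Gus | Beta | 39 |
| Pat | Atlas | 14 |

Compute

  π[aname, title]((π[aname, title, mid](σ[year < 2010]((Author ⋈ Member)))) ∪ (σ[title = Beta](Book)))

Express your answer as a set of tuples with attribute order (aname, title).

Natural join on title: {(Echo, Fay, 9, 11, 2022), (Echo, Fay, 9, 33, 2010), (Echo, Sam, 28, 11, 2022), (Echo, Sam, 28, 33, 2010), (Vega, Eve, 15, 1, 1995), (Vega, Eve, 15, 18, 1992), (Vega, Eve, 15, 31, 2020), (Vega, Xia, 2, 1, 1995), (Vega, Xia, 2, 18, 1992), (Vega, Xia, 2, 31, 2020)}
Filtering on year < 2010 leaves {(Vega, Eve, 15, 1, 1995), (Vega, Eve, 15, 18, 1992), (Vega, Xia, 2, 1, 1995), (Vega, Xia, 2, 18, 1992)}.
π_{aname, title, mid} gives {(Eve, Vega, 1), (Eve, Vega, 18), (Xia, Vega, 1), (Xia, Vega, 18)}.
Filtering on title = Beta leaves {(Gus, Beta, 39)}.
Taking the union: {(Eve, Vega, 1), (Eve, Vega, 18), (Gus, Beta, 39), (Xia, Vega, 1), (Xia, Vega, 18)}
π_{aname, title} gives {(Eve, Vega), (Gus, Beta), (Xia, Vega)} (2 duplicate(s) eliminated).

{(Eve, Vega), (Gus, Beta), (Xia, Vega)}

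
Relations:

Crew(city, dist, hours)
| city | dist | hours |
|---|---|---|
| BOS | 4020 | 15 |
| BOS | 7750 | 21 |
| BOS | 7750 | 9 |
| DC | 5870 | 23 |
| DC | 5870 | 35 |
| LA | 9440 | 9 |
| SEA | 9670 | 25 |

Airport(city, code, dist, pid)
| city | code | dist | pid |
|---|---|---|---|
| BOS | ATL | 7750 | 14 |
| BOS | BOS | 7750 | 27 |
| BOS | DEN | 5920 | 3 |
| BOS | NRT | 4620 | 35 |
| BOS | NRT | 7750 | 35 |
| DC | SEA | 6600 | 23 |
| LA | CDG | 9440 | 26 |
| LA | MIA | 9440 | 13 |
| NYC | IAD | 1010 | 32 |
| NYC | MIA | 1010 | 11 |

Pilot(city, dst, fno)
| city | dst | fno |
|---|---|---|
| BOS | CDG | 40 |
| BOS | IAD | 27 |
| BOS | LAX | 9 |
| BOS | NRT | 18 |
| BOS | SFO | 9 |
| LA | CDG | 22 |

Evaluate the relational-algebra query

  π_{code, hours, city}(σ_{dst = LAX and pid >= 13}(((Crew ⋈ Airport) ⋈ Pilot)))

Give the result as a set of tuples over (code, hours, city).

{(ATL, 21, BOS), (ATL, 9, BOS), (BOS, 21, BOS), (BOS, 9, BOS), (NRT, 21, BOS), (NRT, 9, BOS)}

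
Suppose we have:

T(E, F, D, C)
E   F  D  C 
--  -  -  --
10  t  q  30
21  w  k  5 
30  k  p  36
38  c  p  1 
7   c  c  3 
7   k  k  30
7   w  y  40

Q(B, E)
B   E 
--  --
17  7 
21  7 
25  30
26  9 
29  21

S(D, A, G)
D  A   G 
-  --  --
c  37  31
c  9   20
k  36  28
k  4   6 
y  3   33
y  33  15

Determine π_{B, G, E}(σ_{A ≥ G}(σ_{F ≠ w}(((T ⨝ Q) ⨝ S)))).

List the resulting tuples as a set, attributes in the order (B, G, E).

{(17, 28, 7), (17, 31, 7), (21, 28, 7), (21, 31, 7)}

T ⋈ Q (natural join on E): {(21, w, k, 5, 29), (30, k, p, 36, 25), (7, c, c, 3, 17), (7, c, c, 3, 21), (7, k, k, 30, 17), (7, k, k, 30, 21), (7, w, y, 40, 17), (7, w, y, 40, 21)}
(T ⨝ Q) ⋈ S (natural join on D): {(21, w, k, 5, 29, 36, 28), (21, w, k, 5, 29, 4, 6), (7, c, c, 3, 17, 37, 31), (7, c, c, 3, 17, 9, 20), (7, c, c, 3, 21, 37, 31), (7, c, c, 3, 21, 9, 20), (7, k, k, 30, 17, 36, 28), (7, k, k, 30, 17, 4, 6), (7, k, k, 30, 21, 36, 28), (7, k, k, 30, 21, 4, 6), (7, w, y, 40, 17, 3, 33), (7, w, y, 40, 17, 33, 15), (7, w, y, 40, 21, 3, 33), (7, w, y, 40, 21, 33, 15)}
σ[F ≠ w]: keep tuples satisfying F ≠ w → {(7, c, c, 3, 17, 37, 31), (7, c, c, 3, 17, 9, 20), (7, c, c, 3, 21, 37, 31), (7, c, c, 3, 21, 9, 20), (7, k, k, 30, 17, 36, 28), (7, k, k, 30, 17, 4, 6), (7, k, k, 30, 21, 36, 28), (7, k, k, 30, 21, 4, 6)}
σ[A ≥ G]: keep tuples satisfying A ≥ G → {(7, c, c, 3, 17, 37, 31), (7, c, c, 3, 21, 37, 31), (7, k, k, 30, 17, 36, 28), (7, k, k, 30, 21, 36, 28)}
π[B, G, E]: project onto (B, G, E) → {(17, 28, 7), (17, 31, 7), (21, 28, 7), (21, 31, 7)}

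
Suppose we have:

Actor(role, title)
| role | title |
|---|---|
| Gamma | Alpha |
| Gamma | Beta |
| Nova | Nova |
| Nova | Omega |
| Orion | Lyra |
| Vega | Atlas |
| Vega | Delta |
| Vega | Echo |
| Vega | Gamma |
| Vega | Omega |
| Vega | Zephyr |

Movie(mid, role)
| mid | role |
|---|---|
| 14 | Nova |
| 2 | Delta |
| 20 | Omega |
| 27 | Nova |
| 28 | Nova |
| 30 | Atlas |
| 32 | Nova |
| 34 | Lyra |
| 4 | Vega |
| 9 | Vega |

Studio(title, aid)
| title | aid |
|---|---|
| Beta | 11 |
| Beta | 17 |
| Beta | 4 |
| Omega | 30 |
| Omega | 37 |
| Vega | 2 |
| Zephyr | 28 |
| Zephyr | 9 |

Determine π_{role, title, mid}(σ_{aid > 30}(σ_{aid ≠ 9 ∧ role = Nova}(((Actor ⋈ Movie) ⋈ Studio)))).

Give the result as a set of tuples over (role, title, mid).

{(Nova, Omega, 14), (Nova, Omega, 27), (Nova, Omega, 28), (Nova, Omega, 32)}

Joining Actor and Movie on role yields {(Nova, Nova, 14), (Nova, Nova, 27), (Nova, Nova, 28), (Nova, Nova, 32), (Nova, Omega, 14), (Nova, Omega, 27), (Nova, Omega, 28), (Nova, Omega, 32), (Vega, Atlas, 4), (Vega, Atlas, 9), (Vega, Delta, 4), (Vega, Delta, 9), (Vega, Echo, 4), (Vega, Echo, 9), (Vega, Gamma, 4), (Vega, Gamma, 9), (Vega, Omega, 4), (Vega, Omega, 9), (Vega, Zephyr, 4), (Vega, Zephyr, 9)}.
Joining (Actor ⋈ Movie) and Studio on title yields {(Nova, Omega, 14, 30), (Nova, Omega, 14, 37), (Nova, Omega, 27, 30), (Nova, Omega, 27, 37), (Nova, Omega, 28, 30), (Nova, Omega, 28, 37), (Nova, Omega, 32, 30), (Nova, Omega, 32, 37), (Vega, Omega, 4, 30), (Vega, Omega, 4, 37), (Vega, Omega, 9, 30), (Vega, Omega, 9, 37), (Vega, Zephyr, 4, 28), (Vega, Zephyr, 4, 9), (Vega, Zephyr, 9, 28), (Vega, Zephyr, 9, 9)}.
σ[aid ≠ 9 ∧ role = Nova]: keep tuples satisfying aid ≠ 9 ∧ role = Nova → {(Nova, Omega, 14, 30), (Nova, Omega, 14, 37), (Nova, Omega, 27, 30), (Nova, Omega, 27, 37), (Nova, Omega, 28, 30), (Nova, Omega, 28, 37), (Nova, Omega, 32, 30), (Nova, Omega, 32, 37)}
σ[aid > 30]: keep tuples satisfying aid > 30 → {(Nova, Omega, 14, 37), (Nova, Omega, 27, 37), (Nova, Omega, 28, 37), (Nova, Omega, 32, 37)}
π_{role, title, mid} gives {(Nova, Omega, 14), (Nova, Omega, 27), (Nova, Omega, 28), (Nova, Omega, 32)}.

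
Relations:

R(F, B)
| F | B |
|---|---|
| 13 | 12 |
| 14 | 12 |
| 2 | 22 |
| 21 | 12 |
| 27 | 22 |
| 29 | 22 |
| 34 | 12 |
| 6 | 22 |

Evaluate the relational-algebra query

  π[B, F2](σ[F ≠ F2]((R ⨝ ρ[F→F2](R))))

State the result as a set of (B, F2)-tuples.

{(12, 13), (12, 14), (12, 21), (12, 34), (22, 2), (22, 27), (22, 29), (22, 6)}

ρ[F→F2]: schema becomes (F2, B); tuples unchanged.
Joining R and ρ[F→F2](R) on B yields {(13, 12, 13), (13, 12, 14), (13, 12, 21), (13, 12, 34), (14, 12, 13), (14, 12, 14), (14, 12, 21), (14, 12, 34), (2, 22, 2), (2, 22, 27), (2, 22, 29), (2, 22, 6), (21, 12, 13), (21, 12, 14), (21, 12, 21), (21, 12, 34), (27, 22, 2), (27, 22, 27), (27, 22, 29), (27, 22, 6), (29, 22, 2), (29, 22, 27), (29, 22, 29), (29, 22, 6), (34, 12, 13), (34, 12, 14), (34, 12, 21), (34, 12, 34), (6, 22, 2), (6, 22, 27), (6, 22, 29), (6, 22, 6)}.
Selection F ≠ F2: {(13, 12, 14), (13, 12, 21), (13, 12, 34), (14, 12, 13), (14, 12, 21), (14, 12, 34), (2, 22, 27), (2, 22, 29), (2, 22, 6), (21, 12, 13), (21, 12, 14), (21, 12, 34), (27, 22, 2), (27, 22, 29), (27, 22, 6), (29, 22, 2), (29, 22, 27), (29, 22, 6), (34, 12, 13), (34, 12, 14), (34, 12, 21), (6, 22, 2), (6, 22, 27), (6, 22, 29)}
π_{B, F2} gives {(12, 13), (12, 14), (12, 21), (12, 34), (22, 2), (22, 27), (22, 29), (22, 6)} (16 duplicate(s) eliminated).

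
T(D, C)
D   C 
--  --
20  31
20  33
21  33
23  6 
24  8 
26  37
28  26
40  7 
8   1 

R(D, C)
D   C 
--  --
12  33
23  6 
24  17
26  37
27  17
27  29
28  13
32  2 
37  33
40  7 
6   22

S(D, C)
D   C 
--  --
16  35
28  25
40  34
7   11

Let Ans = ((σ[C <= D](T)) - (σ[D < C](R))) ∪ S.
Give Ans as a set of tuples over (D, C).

{(16, 35), (23, 6), (24, 8), (28, 25), (28, 26), (40, 34), (40, 7), (7, 11), (8, 1)}

Selection C <= D: {(23, 6), (24, 8), (28, 26), (40, 7), (8, 1)}
Selection D < C: {(12, 33), (26, 37), (27, 29), (6, 22)}
Set difference of the two operands is {(23, 6), (24, 8), (28, 26), (40, 7), (8, 1)}.
Set union of the two operands is {(16, 35), (23, 6), (24, 8), (28, 25), (28, 26), (40, 34), (40, 7), (7, 11), (8, 1)}.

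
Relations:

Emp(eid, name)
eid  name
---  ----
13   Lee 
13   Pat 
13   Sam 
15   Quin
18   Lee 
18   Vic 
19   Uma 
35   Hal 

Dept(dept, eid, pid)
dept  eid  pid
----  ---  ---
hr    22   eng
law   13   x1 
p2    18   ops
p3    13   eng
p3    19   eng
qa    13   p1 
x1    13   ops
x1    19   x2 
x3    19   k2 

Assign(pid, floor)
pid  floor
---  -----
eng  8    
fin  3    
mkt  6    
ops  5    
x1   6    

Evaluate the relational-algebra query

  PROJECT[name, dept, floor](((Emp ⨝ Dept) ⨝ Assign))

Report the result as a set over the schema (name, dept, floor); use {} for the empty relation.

{(Lee, law, 6), (Lee, p2, 5), (Lee, p3, 8), (Lee, x1, 5), (Pat, law, 6), (Pat, p3, 8), (Pat, x1, 5), (Sam, law, 6), (Sam, p3, 8), (Sam, x1, 5), (Uma, p3, 8), (Vic, p2, 5)}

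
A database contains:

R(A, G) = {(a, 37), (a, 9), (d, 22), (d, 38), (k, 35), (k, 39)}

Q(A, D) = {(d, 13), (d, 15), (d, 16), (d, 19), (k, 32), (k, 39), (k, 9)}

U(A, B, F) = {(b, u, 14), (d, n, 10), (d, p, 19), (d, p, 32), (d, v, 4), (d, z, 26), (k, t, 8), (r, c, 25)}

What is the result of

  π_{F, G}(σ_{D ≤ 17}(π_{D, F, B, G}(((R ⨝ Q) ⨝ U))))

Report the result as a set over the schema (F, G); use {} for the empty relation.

Joining R and Q on A yields {(d, 22, 13), (d, 22, 15), (d, 22, 16), (d, 22, 19), (d, 38, 13), (d, 38, 15), (d, 38, 16), (d, 38, 19), (k, 35, 32), (k, 35, 39), (k, 35, 9), (k, 39, 32), (k, 39, 39), (k, 39, 9)}.
Joining (R ⨝ Q) and U on A yields {(d, 22, 13, n, 10), (d, 22, 13, p, 19), (d, 22, 13, p, 32), (d, 22, 13, v, 4), (d, 22, 13, z, 26), (d, 22, 15, n, 10), (d, 22, 15, p, 19), (d, 22, 15, p, 32), (d, 22, 15, v, 4), (d, 22, 15, z, 26), (d, 22, 16, n, 10), (d, 22, 16, p, 19), (d, 22, 16, p, 32), (d, 22, 16, v, 4), (d, 22, 16, z, 26), (d, 22, 19, n, 10), (d, 22, 19, p, 19), (d, 22, 19, p, 32), (d, 22, 19, v, 4), (d, 22, 19, z, 26), (d, 38, 13, n, 10), (d, 38, 13, p, 19), (d, 38, 13, p, 32), (d, 38, 13, v, 4), (d, 38, 13, z, 26), (d, 38, 15, n, 10), (d, 38, 15, p, 19), (d, 38, 15, p, 32), (d, 38, 15, v, 4), (d, 38, 15, z, 26), (d, 38, 16, n, 10), (d, 38, 16, p, 19), (d, 38, 16, p, 32), (d, 38, 16, v, 4), (d, 38, 16, z, 26), (d, 38, 19, n, 10), (d, 38, 19, p, 19), (d, 38, 19, p, 32), (d, 38, 19, v, 4), (d, 38, 19, z, 26), (k, 35, 32, t, 8), (k, 35, 39, t, 8), (k, 35, 9, t, 8), (k, 39, 32, t, 8), (k, 39, 39, t, 8), (k, 39, 9, t, 8)}.
Projecting to D, F, B, G: {(13, 10, n, 22), (13, 10, n, 38), (13, 19, p, 22), (13, 19, p, 38), (13, 26, z, 22), (13, 26, z, 38), (13, 32, p, 22), (13, 32, p, 38), (13, 4, v, 22), (13, 4, v, 38), (15, 10, n, 22), (15, 10, n, 38), (15, 19, p, 22), (15, 19, p, 38), (15, 26, z, 22), (15, 26, z, 38), (15, 32, p, 22), (15, 32, p, 38), (15, 4, v, 22), (15, 4, v, 38), (16, 10, n, 22), (16, 10, n, 38), (16, 19, p, 22), (16, 19, p, 38), (16, 26, z, 22), (16, 26, z, 38), (16, 32, p, 22), (16, 32, p, 38), (16, 4, v, 22), (16, 4, v, 38), (19, 10, n, 22), (19, 10, n, 38), (19, 19, p, 22), (19, 19, p, 38), (19, 26, z, 22), (19, 26, z, 38), (19, 32, p, 22), (19, 32, p, 38), (19, 4, v, 22), (19, 4, v, 38), (32, 8, t, 35), (32, 8, t, 39), (39, 8, t, 35), (39, 8, t, 39), (9, 8, t, 35), (9, 8, t, 39)}
Filtering on D ≤ 17 leaves {(13, 10, n, 22), (13, 10, n, 38), (13, 19, p, 22), (13, 19, p, 38), (13, 26, z, 22), (13, 26, z, 38), (13, 32, p, 22), (13, 32, p, 38), (13, 4, v, 22), (13, 4, v, 38), (15, 10, n, 22), (15, 10, n, 38), (15, 19, p, 22), (15, 19, p, 38), (15, 26, z, 22), (15, 26, z, 38), (15, 32, p, 22), (15, 32, p, 38), (15, 4, v, 22), (15, 4, v, 38), (16, 10, n, 22), (16, 10, n, 38), (16, 19, p, 22), (16, 19, p, 38), (16, 26, z, 22), (16, 26, z, 38), (16, 32, p, 22), (16, 32, p, 38), (16, 4, v, 22), (16, 4, v, 38), (9, 8, t, 35), (9, 8, t, 39)}.
Projecting to F, G (20 duplicate(s) eliminated): {(10, 22), (10, 38), (19, 22), (19, 38), (26, 22), (26, 38), (32, 22), (32, 38), (4, 22), (4, 38), (8, 35), (8, 39)}

{(10, 22), (10, 38), (19, 22), (19, 38), (26, 22), (26, 38), (32, 22), (32, 38), (4, 22), (4, 38), (8, 35), (8, 39)}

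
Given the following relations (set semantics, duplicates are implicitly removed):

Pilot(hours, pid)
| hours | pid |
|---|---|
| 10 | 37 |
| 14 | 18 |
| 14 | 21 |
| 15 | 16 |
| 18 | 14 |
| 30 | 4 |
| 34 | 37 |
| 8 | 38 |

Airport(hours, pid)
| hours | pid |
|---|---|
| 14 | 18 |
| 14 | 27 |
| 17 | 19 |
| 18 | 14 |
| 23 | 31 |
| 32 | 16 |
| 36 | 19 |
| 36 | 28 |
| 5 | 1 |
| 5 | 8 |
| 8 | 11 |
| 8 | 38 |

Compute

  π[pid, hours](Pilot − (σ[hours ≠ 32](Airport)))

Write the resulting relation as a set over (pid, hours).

Filtering on hours ≠ 32 leaves {(14, 18), (14, 27), (17, 19), (18, 14), (23, 31), (36, 19), (36, 28), (5, 1), (5, 8), (8, 11), (8, 38)}.
Difference: {(10, 37), (14, 18), (14, 21), (15, 16), (18, 14), (30, 4), (34, 37), (8, 38)} with {(14, 18), (14, 27), (17, 19), (18, 14), (23, 31), (36, 19), (36, 28), (5, 1), (5, 8), (8, 11), (8, 38)} → {(10, 37), (14, 21), (15, 16), (30, 4), (34, 37)}
π_{pid, hours} gives {(16, 15), (21, 14), (37, 10), (37, 34), (4, 30)}.

{(16, 15), (21, 14), (37, 10), (37, 34), (4, 30)}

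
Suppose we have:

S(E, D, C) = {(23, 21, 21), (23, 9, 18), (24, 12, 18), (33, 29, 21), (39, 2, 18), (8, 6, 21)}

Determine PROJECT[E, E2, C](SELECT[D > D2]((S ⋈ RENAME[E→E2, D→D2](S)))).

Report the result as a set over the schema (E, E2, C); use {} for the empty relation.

{(23, 39, 18), (23, 8, 21), (24, 23, 18), (24, 39, 18), (33, 23, 21), (33, 8, 21)}

ρ[E→E2, D→D2]: schema becomes (E2, D2, C); tuples unchanged.
Natural join on C: {(23, 21, 21, 23, 21), (23, 21, 21, 33, 29), (23, 21, 21, 8, 6), (23, 9, 18, 23, 9), (23, 9, 18, 24, 12), (23, 9, 18, 39, 2), (24, 12, 18, 23, 9), (24, 12, 18, 24, 12), (24, 12, 18, 39, 2), (33, 29, 21, 23, 21), (33, 29, 21, 33, 29), (33, 29, 21, 8, 6), (39, 2, 18, 23, 9), (39, 2, 18, 24, 12), (39, 2, 18, 39, 2), (8, 6, 21, 23, 21), (8, 6, 21, 33, 29), (8, 6, 21, 8, 6)}
σ[D > D2]: keep tuples satisfying D > D2 → {(23, 21, 21, 8, 6), (23, 9, 18, 39, 2), (24, 12, 18, 23, 9), (24, 12, 18, 39, 2), (33, 29, 21, 23, 21), (33, 29, 21, 8, 6)}
Projecting to E, E2, C: {(23, 39, 18), (23, 8, 21), (24, 23, 18), (24, 39, 18), (33, 23, 21), (33, 8, 21)}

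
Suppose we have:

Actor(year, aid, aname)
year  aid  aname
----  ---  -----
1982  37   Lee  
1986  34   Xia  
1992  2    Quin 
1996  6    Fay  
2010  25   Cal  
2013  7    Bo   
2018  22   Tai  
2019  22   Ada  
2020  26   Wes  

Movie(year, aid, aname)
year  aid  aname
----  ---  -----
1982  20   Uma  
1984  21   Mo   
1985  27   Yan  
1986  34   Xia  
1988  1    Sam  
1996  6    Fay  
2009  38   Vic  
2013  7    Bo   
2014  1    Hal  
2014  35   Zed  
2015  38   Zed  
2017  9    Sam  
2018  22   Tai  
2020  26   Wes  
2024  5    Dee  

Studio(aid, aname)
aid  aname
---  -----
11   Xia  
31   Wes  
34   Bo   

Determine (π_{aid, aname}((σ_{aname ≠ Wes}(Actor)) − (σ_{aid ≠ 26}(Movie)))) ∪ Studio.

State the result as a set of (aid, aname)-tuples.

{(11, Xia), (2, Quin), (22, Ada), (25, Cal), (31, Wes), (34, Bo), (37, Lee)}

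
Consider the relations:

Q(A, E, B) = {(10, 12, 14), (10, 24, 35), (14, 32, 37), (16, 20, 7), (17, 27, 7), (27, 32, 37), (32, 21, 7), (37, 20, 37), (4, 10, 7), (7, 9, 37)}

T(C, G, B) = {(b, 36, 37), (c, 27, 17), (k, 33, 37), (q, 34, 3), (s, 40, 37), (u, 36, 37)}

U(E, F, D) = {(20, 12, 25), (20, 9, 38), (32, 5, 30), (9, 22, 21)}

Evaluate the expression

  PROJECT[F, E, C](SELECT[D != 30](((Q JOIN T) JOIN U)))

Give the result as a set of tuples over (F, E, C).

{(12, 20, b), (12, 20, k), (12, 20, s), (12, 20, u), (22, 9, b), (22, 9, k), (22, 9, s), (22, 9, u), (9, 20, b), (9, 20, k), (9, 20, s), (9, 20, u)}

Q ⋈ T (natural join on B): {(14, 32, 37, b, 36), (14, 32, 37, k, 33), (14, 32, 37, s, 40), (14, 32, 37, u, 36), (27, 32, 37, b, 36), (27, 32, 37, k, 33), (27, 32, 37, s, 40), (27, 32, 37, u, 36), (37, 20, 37, b, 36), (37, 20, 37, k, 33), (37, 20, 37, s, 40), (37, 20, 37, u, 36), (7, 9, 37, b, 36), (7, 9, 37, k, 33), (7, 9, 37, s, 40), (7, 9, 37, u, 36)}
(Q JOIN T) ⋈ U (natural join on E): {(14, 32, 37, b, 36, 5, 30), (14, 32, 37, k, 33, 5, 30), (14, 32, 37, s, 40, 5, 30), (14, 32, 37, u, 36, 5, 30), (27, 32, 37, b, 36, 5, 30), (27, 32, 37, k, 33, 5, 30), (27, 32, 37, s, 40, 5, 30), (27, 32, 37, u, 36, 5, 30), (37, 20, 37, b, 36, 12, 25), (37, 20, 37, b, 36, 9, 38), (37, 20, 37, k, 33, 12, 25), (37, 20, 37, k, 33, 9, 38), (37, 20, 37, s, 40, 12, 25), (37, 20, 37, s, 40, 9, 38), (37, 20, 37, u, 36, 12, 25), (37, 20, 37, u, 36, 9, 38), (7, 9, 37, b, 36, 22, 21), (7, 9, 37, k, 33, 22, 21), (7, 9, 37, s, 40, 22, 21), (7, 9, 37, u, 36, 22, 21)}
Selection D != 30: {(37, 20, 37, b, 36, 12, 25), (37, 20, 37, b, 36, 9, 38), (37, 20, 37, k, 33, 12, 25), (37, 20, 37, k, 33, 9, 38), (37, 20, 37, s, 40, 12, 25), (37, 20, 37, s, 40, 9, 38), (37, 20, 37, u, 36, 12, 25), (37, 20, 37, u, 36, 9, 38), (7, 9, 37, b, 36, 22, 21), (7, 9, 37, k, 33, 22, 21), (7, 9, 37, s, 40, 22, 21), (7, 9, 37, u, 36, 22, 21)}
Keep only column(s) F, E, C: {(12, 20, b), (12, 20, k), (12, 20, s), (12, 20, u), (22, 9, b), (22, 9, k), (22, 9, s), (22, 9, u), (9, 20, b), (9, 20, k), (9, 20, s), (9, 20, u)}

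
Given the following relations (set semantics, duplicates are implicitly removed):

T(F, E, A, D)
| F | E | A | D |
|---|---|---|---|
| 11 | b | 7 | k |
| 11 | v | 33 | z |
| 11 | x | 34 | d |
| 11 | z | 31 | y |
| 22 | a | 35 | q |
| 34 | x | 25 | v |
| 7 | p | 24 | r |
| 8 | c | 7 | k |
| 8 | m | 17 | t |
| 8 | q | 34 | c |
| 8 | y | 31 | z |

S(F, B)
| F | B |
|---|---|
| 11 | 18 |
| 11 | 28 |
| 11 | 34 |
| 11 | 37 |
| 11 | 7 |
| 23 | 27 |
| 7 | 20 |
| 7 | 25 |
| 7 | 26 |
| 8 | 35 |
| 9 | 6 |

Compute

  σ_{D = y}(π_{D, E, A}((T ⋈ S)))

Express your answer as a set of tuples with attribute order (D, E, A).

{(y, z, 31)}

Joining T and S on F yields {(11, b, 7, k, 18), (11, b, 7, k, 28), (11, b, 7, k, 34), (11, b, 7, k, 37), (11, b, 7, k, 7), (11, v, 33, z, 18), (11, v, 33, z, 28), (11, v, 33, z, 34), (11, v, 33, z, 37), (11, v, 33, z, 7), (11, x, 34, d, 18), (11, x, 34, d, 28), (11, x, 34, d, 34), (11, x, 34, d, 37), (11, x, 34, d, 7), (11, z, 31, y, 18), (11, z, 31, y, 28), (11, z, 31, y, 34), (11, z, 31, y, 37), (11, z, 31, y, 7), (7, p, 24, r, 20), (7, p, 24, r, 25), (7, p, 24, r, 26), (8, c, 7, k, 35), (8, m, 17, t, 35), (8, q, 34, c, 35), (8, y, 31, z, 35)}.
π_{D, E, A} gives {(c, q, 34), (d, x, 34), (k, b, 7), (k, c, 7), (r, p, 24), (t, m, 17), (y, z, 31), (z, v, 33), (z, y, 31)} (18 duplicate(s) eliminated).
Selection D = y: {(y, z, 31)}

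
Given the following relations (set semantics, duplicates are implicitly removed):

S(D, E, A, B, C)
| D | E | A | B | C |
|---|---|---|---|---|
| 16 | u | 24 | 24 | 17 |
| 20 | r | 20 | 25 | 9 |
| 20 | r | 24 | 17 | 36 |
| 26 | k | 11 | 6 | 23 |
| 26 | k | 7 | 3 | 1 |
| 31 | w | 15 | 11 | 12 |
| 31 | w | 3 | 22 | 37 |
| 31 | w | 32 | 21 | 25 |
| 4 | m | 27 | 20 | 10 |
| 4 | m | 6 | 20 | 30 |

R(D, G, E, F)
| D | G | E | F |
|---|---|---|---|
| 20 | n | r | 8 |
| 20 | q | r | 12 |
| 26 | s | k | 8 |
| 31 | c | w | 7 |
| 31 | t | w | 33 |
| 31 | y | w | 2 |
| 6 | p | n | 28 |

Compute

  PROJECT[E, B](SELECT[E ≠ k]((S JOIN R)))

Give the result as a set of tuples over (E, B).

S ⋈ R (natural join on D, E): {(20, r, 20, 25, 9, n, 8), (20, r, 20, 25, 9, q, 12), (20, r, 24, 17, 36, n, 8), (20, r, 24, 17, 36, q, 12), (26, k, 11, 6, 23, s, 8), (26, k, 7, 3, 1, s, 8), (31, w, 15, 11, 12, c, 7), (31, w, 15, 11, 12, t, 33), (31, w, 15, 11, 12, y, 2), (31, w, 3, 22, 37, c, 7), (31, w, 3, 22, 37, t, 33), (31, w, 3, 22, 37, y, 2), (31, w, 32, 21, 25, c, 7), (31, w, 32, 21, 25, t, 33), (31, w, 32, 21, 25, y, 2)}
σ[E ≠ k]: keep tuples satisfying E ≠ k → {(20, r, 20, 25, 9, n, 8), (20, r, 20, 25, 9, q, 12), (20, r, 24, 17, 36, n, 8), (20, r, 24, 17, 36, q, 12), (31, w, 15, 11, 12, c, 7), (31, w, 15, 11, 12, t, 33), (31, w, 15, 11, 12, y, 2), (31, w, 3, 22, 37, c, 7), (31, w, 3, 22, 37, t, 33), (31, w, 3, 22, 37, y, 2), (31, w, 32, 21, 25, c, 7), (31, w, 32, 21, 25, t, 33), (31, w, 32, 21, 25, y, 2)}
π[E, B]: project onto (E, B) (8 duplicate(s) eliminated) → {(r, 17), (r, 25), (w, 11), (w, 21), (w, 22)}

{(r, 17), (r, 25), (w, 11), (w, 21), (w, 22)}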